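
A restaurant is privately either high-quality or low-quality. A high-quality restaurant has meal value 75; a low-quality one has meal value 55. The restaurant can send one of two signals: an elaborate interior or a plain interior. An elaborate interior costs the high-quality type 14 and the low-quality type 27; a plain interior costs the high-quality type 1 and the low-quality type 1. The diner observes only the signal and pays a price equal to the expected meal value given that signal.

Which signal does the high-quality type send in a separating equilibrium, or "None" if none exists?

Try high-quality → elaborate interior, low-quality → plain interior:
  Under separation the diner infers type exactly: elaborate interior → high-quality (pays 75), plain interior → low-quality (pays 55).
  High-quality: elaborate interior gives 75 − 14 = 61; plain interior gives 55 − 1 = 54. No deviation. ✓
  Low-quality: plain interior gives 55 − 1 = 54; elaborate interior gives 75 − 27 = 48. No deviation. ✓
Both hold — the high-quality type sends elaborate interior.

elaborate interior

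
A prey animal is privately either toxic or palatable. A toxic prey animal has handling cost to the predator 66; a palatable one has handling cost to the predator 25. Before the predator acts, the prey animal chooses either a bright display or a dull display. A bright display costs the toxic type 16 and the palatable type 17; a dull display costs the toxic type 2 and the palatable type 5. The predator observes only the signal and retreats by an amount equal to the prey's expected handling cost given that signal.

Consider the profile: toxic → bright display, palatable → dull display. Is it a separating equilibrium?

No

If types separate, bright display earns payment 66 and dull display earns 25.
Toxic: bright display gives 66 − 16 = 50; dull display gives 25 − 2 = 23. No deviation. ✓
Palatable: dull display gives 25 − 5 = 20; bright display gives 66 − 17 = 49. Would deviate. ✗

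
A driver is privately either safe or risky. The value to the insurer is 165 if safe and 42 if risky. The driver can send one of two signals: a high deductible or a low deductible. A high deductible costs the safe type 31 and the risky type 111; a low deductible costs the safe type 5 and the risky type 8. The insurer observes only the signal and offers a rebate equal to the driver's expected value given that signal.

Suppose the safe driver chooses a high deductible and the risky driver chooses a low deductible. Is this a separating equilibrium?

No

If types separate, high deductible earns payment 165 and low deductible earns 42.
Safe: high deductible gives 165 − 31 = 134; low deductible gives 42 − 5 = 37. No deviation. ✓
Risky: low deductible gives 42 − 8 = 34; high deductible gives 165 − 111 = 54. Would deviate. ✗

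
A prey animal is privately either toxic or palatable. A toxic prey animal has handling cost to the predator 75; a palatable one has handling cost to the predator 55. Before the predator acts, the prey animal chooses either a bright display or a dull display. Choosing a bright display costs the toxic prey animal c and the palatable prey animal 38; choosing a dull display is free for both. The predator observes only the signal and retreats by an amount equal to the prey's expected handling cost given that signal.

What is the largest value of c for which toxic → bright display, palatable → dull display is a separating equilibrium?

Under separation: bright display → toxic (pays 75); dull display → palatable (pays 55).
Palatable: 55 − 0 = 55 ≥ 75 − 38 = 37. Holds regardless of c. ✓
Toxic: 75 − c ≥ 55 − 0, so c ≤ 75 − 55 = 20.

20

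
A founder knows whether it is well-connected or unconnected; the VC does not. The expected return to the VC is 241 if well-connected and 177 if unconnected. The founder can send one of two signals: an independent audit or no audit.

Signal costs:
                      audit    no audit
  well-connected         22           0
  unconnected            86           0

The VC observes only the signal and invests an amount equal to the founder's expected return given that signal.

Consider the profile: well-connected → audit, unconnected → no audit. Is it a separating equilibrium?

Yes

If types separate, audit earns payment 241 and no audit earns 177.
Well-connected: audit gives 241 − 22 = 219; no audit gives 177 − 0 = 177. No deviation. ✓
Unconnected: no audit gives 177 − 0 = 177; audit gives 241 − 86 = 155. No deviation. ✓
Neither type gains from mimicking the other.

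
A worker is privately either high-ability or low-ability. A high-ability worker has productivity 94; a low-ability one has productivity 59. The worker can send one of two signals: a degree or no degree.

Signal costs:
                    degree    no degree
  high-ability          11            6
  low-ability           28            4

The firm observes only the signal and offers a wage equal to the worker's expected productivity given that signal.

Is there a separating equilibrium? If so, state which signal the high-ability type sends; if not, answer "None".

None

Try high-ability → degree, low-ability → no degree:
  Under separation the firm infers type exactly: degree → high-ability (pays 94), no degree → low-ability (pays 59).
  High-ability: degree gives 94 − 11 = 83; no degree gives 59 − 6 = 53. No deviation. ✓
  Low-ability: no degree gives 59 − 4 = 55; degree gives 94 − 28 = 66. Would deviate. ✗
Try high-ability → no degree, low-ability → degree:
  Under separation the firm infers type exactly: no degree → high-ability (pays 94), degree → low-ability (pays 59).
  High-ability: no degree gives 94 − 6 = 88; degree gives 59 − 11 = 48. No deviation. ✓
  Low-ability: degree gives 59 − 28 = 31; no degree gives 94 − 4 = 90. Would deviate. ✗
Neither assignment is incentive-compatible.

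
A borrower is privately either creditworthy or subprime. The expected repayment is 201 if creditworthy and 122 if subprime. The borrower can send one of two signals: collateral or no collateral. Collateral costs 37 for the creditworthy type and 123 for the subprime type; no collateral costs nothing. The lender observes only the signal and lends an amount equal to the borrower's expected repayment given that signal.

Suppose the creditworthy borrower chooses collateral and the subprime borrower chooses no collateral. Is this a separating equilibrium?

Yes

If types separate, collateral earns payment 201 and no collateral earns 122.
Creditworthy: collateral gives 201 − 37 = 164; no collateral gives 122 − 0 = 122. No deviation. ✓
Subprime: no collateral gives 122 − 0 = 122; collateral gives 201 − 123 = 78. No deviation. ✓
Both incentive constraints hold.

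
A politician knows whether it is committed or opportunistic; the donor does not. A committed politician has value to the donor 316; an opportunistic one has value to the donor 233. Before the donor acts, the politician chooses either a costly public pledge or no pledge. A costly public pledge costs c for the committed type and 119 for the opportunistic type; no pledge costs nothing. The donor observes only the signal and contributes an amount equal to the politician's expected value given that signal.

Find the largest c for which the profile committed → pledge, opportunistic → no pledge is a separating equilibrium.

83

Under separation: pledge → committed (pays 316); no pledge → opportunistic (pays 233).
Opportunistic: 233 − 0 = 233 ≥ 316 − 119 = 197. Holds regardless of c. ✓
Committed: 316 − c ≥ 233 − 0, so c ≤ 316 − 233 = 83.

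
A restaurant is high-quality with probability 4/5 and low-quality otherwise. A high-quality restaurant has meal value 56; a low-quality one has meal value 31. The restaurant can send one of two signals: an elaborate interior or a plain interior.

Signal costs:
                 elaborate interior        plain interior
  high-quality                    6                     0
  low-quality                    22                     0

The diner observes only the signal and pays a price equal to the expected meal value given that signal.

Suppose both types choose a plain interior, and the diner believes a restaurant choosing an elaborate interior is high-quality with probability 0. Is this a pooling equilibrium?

Yes

At the pooled signal (plain interior) the diner holds the prior 4/5 and pays 4/5·56 + 1/5·31 = 51. Off-path (elaborate interior) belief 0 gives 0·56 + 1·31 = 31.
High-quality: plain interior gives 51 − 0 = 51; elaborate interior gives 31 − 6 = 25. Stays. ✓
Low-quality: plain interior gives 51 − 0 = 51; elaborate interior gives 31 − 22 = 9. Stays. ✓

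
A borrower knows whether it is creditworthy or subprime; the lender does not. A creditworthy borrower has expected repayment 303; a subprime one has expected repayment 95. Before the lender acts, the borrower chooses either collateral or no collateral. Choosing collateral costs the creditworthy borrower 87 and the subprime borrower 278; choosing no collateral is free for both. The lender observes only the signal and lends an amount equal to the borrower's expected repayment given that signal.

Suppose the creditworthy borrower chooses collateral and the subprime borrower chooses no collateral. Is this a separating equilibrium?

If types separate, collateral earns payment 303 and no collateral earns 95.
Creditworthy: collateral gives 303 − 87 = 216; no collateral gives 95 − 0 = 95. No deviation. ✓
Subprime: no collateral gives 95 − 0 = 95; collateral gives 303 − 278 = 25. No deviation. ✓
Both incentive constraints hold.

Yes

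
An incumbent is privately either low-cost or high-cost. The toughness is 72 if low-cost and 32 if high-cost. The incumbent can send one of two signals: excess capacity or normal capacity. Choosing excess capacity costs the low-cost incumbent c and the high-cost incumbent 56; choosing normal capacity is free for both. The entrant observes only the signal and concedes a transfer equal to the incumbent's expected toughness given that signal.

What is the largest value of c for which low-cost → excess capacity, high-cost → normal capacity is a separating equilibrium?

Under separation: excess capacity → low-cost (pays 72); normal capacity → high-cost (pays 32).
High-cost: 32 − 0 = 32 ≥ 72 − 56 = 16. Holds regardless of c. ✓
Low-cost: 72 − c ≥ 32 − 0, so c ≤ 72 − 32 = 40.

40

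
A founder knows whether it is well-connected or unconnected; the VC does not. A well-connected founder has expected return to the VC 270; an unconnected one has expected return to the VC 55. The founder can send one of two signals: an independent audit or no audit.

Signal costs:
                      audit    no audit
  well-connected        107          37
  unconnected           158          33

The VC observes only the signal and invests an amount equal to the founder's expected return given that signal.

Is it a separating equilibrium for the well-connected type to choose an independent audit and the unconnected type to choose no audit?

If types separate, audit earns payment 270 and no audit earns 55.
Well-connected: audit gives 270 − 107 = 163; no audit gives 55 − 37 = 18. No deviation. ✓
Unconnected: no audit gives 55 − 33 = 22; audit gives 270 − 158 = 112. Would deviate. ✗

No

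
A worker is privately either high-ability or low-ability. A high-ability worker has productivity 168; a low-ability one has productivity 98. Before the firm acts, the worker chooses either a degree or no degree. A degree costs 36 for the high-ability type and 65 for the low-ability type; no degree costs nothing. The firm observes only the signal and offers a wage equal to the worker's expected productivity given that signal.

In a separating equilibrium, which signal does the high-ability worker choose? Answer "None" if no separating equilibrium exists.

None

Try high-ability → degree, low-ability → no degree:
  Under separation the firm infers type exactly: degree → high-ability (pays 168), no degree → low-ability (pays 98).
  High-ability: degree gives 168 − 36 = 132; no degree gives 98 − 0 = 98. No deviation. ✓
  Low-ability: no degree gives 98 − 0 = 98; degree gives 168 − 65 = 103. Would deviate. ✗
Try high-ability → no degree, low-ability → degree:
  Under separation the firm infers type exactly: no degree → high-ability (pays 168), degree → low-ability (pays 98).
  High-ability: no degree gives 168 − 0 = 168; degree gives 98 − 36 = 62. No deviation. ✓
  Low-ability: degree gives 98 − 65 = 33; no degree gives 168 − 0 = 168. Would deviate. ✗
Neither assignment is incentive-compatible.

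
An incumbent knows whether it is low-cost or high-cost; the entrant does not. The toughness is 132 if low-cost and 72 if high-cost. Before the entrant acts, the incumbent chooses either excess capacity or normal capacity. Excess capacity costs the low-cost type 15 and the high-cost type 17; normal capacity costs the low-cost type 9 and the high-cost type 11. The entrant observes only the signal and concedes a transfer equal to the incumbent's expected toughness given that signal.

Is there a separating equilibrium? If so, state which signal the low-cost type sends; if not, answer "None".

None

Try low-cost → excess capacity, high-cost → normal capacity:
  Under separation the entrant infers type exactly: excess capacity → low-cost (pays 132), normal capacity → high-cost (pays 72).
  Low-cost: excess capacity gives 132 − 15 = 117; normal capacity gives 72 − 9 = 63. No deviation. ✓
  High-cost: normal capacity gives 72 − 11 = 61; excess capacity gives 132 − 17 = 115. Would deviate. ✗
Try low-cost → normal capacity, high-cost → excess capacity:
  Under separation the entrant infers type exactly: normal capacity → low-cost (pays 132), excess capacity → high-cost (pays 72).
  Low-cost: normal capacity gives 132 − 9 = 123; excess capacity gives 72 − 15 = 57. No deviation. ✓
  High-cost: excess capacity gives 72 − 17 = 55; normal capacity gives 132 − 11 = 121. Would deviate. ✗
Neither assignment is incentive-compatible.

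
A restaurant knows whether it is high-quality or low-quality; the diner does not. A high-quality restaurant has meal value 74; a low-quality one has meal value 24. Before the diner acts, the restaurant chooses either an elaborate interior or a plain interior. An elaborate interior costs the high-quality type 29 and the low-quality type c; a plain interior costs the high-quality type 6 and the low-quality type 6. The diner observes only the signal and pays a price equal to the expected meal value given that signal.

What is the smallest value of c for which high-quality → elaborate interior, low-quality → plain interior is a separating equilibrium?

Under separation: elaborate interior → high-quality (pays 74); plain interior → low-quality (pays 24).
High-quality: 74 − 29 = 45 ≥ 24 − 6 = 18. Holds regardless of c. ✓
Low-quality: 24 − 6 ≥ 74 − c, so c ≥ 74 − 18 = 56.

56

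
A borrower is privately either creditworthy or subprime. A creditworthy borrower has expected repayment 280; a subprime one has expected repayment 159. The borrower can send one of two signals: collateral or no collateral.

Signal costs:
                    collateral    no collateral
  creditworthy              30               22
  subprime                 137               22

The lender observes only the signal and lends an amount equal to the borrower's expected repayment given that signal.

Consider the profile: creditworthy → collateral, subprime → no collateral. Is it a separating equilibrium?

If types separate, collateral earns payment 280 and no collateral earns 159.
Creditworthy: collateral gives 280 − 30 = 250; no collateral gives 159 − 22 = 137. No deviation. ✓
Subprime: no collateral gives 159 − 22 = 137; collateral gives 280 − 137 = 143. Would deviate. ✗

No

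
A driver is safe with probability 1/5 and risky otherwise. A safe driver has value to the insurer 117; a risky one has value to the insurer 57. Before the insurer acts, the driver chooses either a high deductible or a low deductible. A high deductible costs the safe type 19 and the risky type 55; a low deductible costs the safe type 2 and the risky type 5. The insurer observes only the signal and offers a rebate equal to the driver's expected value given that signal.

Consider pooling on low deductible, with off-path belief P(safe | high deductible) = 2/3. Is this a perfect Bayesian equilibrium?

At the pooled signal (low deductible) the insurer holds the prior 1/5 and pays 1/5·117 + 4/5·57 = 69. Off-path (high deductible) belief 2/3 gives 2/3·117 + 1/3·57 = 97.
Safe: low deductible gives 69 − 2 = 67; high deductible gives 97 − 19 = 78. Deviates. ✗
Risky: low deductible gives 69 − 5 = 64; high deductible gives 97 − 55 = 42. Stays. ✓

No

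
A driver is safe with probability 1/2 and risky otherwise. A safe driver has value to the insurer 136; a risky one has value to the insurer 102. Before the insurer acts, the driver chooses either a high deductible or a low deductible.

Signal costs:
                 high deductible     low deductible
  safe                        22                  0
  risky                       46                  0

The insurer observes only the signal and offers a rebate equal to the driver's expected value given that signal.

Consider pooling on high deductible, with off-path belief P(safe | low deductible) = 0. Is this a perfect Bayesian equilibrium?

No

At the pooled signal (high deductible) the insurer holds the prior 1/2 and pays 1/2·136 + 1/2·102 = 119. Off-path (low deductible) belief 0 gives 0·136 + 1·102 = 102.
Safe: high deductible gives 119 − 22 = 97; low deductible gives 102 − 0 = 102. Deviates. ✗
Risky: high deductible gives 119 − 46 = 73; low deductible gives 102 − 0 = 102. Deviates. ✗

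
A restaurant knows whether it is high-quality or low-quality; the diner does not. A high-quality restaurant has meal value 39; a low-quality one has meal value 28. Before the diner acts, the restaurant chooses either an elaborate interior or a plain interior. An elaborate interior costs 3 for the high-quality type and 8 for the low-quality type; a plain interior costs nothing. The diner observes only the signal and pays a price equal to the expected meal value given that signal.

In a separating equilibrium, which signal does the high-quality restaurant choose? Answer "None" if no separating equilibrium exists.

Try high-quality → elaborate interior, low-quality → plain interior:
  If types separate, elaborate interior earns payment 39 and plain interior earns 28.
  High-quality: elaborate interior gives 39 − 3 = 36; plain interior gives 28 − 0 = 28. No deviation. ✓
  Low-quality: plain interior gives 28 − 0 = 28; elaborate interior gives 39 − 8 = 31. Would deviate. ✗
Try high-quality → plain interior, low-quality → elaborate interior:
  If types separate, plain interior earns payment 39 and elaborate interior earns 28.
  High-quality: plain interior gives 39 − 0 = 39; elaborate interior gives 28 − 3 = 25. No deviation. ✓
  Low-quality: elaborate interior gives 28 − 8 = 20; plain interior gives 39 − 0 = 39. Would deviate. ✗
Neither assignment is incentive-compatible.

None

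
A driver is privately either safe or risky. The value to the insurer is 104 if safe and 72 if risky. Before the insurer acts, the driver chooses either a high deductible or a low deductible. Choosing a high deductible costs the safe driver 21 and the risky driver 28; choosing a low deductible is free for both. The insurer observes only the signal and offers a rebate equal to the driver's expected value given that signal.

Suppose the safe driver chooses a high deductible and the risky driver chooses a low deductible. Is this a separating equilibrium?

No

If types separate, high deductible earns payment 104 and low deductible earns 72.
Safe: high deductible gives 104 − 21 = 83; low deductible gives 72 − 0 = 72. No deviation. ✓
Risky: low deductible gives 72 − 0 = 72; high deductible gives 104 − 28 = 76. Would deviate. ✗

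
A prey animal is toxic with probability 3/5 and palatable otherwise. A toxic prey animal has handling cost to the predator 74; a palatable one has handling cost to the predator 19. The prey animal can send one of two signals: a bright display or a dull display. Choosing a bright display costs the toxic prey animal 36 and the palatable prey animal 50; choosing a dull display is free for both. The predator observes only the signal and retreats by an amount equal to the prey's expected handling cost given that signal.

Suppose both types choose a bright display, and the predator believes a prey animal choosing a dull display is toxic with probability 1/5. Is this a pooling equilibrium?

No

At the pooled signal (bright display) the predator holds the prior 3/5 and pays 3/5·74 + 2/5·19 = 52. Off-path (dull display) belief 1/5 gives 1/5·74 + 4/5·19 = 30.
Toxic: bright display gives 52 − 36 = 16; dull display gives 30 − 0 = 30. Deviates. ✗
Palatable: bright display gives 52 − 50 = 2; dull display gives 30 − 0 = 30. Deviates. ✗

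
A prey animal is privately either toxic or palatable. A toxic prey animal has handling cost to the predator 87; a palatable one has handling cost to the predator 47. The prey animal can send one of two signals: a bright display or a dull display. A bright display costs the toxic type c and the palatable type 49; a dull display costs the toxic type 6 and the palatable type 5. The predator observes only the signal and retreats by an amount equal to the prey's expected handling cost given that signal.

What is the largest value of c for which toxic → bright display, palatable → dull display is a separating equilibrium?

Under separation: bright display → toxic (pays 87); dull display → palatable (pays 47).
Palatable: 47 − 5 = 42 ≥ 87 − 49 = 38. Holds regardless of c. ✓
Toxic: 87 − c ≥ 47 − 6, so c ≤ 87 − 41 = 46.

46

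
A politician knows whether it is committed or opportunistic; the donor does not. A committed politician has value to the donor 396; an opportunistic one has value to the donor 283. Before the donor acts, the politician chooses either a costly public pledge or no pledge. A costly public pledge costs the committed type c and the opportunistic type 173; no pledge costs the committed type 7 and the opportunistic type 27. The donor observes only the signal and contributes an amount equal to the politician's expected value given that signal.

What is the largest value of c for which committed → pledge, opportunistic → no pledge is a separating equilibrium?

120

Under separation: pledge → committed (pays 396); no pledge → opportunistic (pays 283).
Opportunistic: 283 − 27 = 256 ≥ 396 − 173 = 223. Holds regardless of c. ✓
Committed: 396 − c ≥ 283 − 7, so c ≤ 396 − 276 = 120.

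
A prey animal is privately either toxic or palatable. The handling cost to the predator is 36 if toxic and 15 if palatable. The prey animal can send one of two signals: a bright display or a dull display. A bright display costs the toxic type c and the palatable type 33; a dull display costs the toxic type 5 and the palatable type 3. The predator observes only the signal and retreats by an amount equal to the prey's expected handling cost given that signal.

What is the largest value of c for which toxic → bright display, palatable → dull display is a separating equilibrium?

Under separation: bright display → toxic (pays 36); dull display → palatable (pays 15).
Palatable: 15 − 3 = 12 ≥ 36 − 33 = 3. Holds regardless of c. ✓
Toxic: 36 − c ≥ 15 − 5, so c ≤ 36 − 10 = 26.

26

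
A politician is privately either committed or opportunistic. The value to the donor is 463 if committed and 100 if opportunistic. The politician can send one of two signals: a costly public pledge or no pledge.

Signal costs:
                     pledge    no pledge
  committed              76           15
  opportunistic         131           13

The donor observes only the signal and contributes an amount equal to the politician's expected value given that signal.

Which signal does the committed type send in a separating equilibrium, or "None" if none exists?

Try committed → pledge, opportunistic → no pledge:
  If types separate, pledge earns payment 463 and no pledge earns 100.
  Committed: pledge gives 463 − 76 = 387; no pledge gives 100 − 15 = 85. No deviation. ✓
  Opportunistic: no pledge gives 100 − 13 = 87; pledge gives 463 − 131 = 332. Would deviate. ✗
Try committed → no pledge, opportunistic → pledge:
  If types separate, no pledge earns payment 463 and pledge earns 100.
  Committed: no pledge gives 463 − 15 = 448; pledge gives 100 − 76 = 24. No deviation. ✓
  Opportunistic: pledge gives 100 − 131 = -31; no pledge gives 463 − 13 = 450. Would deviate. ✗
Neither assignment is incentive-compatible.

None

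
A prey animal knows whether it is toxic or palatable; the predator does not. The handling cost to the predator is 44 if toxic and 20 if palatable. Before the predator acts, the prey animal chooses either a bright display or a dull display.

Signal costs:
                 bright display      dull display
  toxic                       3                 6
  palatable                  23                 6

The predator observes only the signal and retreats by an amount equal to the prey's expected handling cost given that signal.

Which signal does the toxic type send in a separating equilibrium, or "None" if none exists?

Try toxic → bright display, palatable → dull display:
  If types separate, bright display earns payment 44 and dull display earns 20.
  Toxic: bright display gives 44 − 3 = 41; dull display gives 20 − 6 = 14. No deviation. ✓
  Palatable: dull display gives 20 − 6 = 14; bright display gives 44 − 23 = 21. Would deviate. ✗
Try toxic → dull display, palatable → bright display:
  If types separate, dull display earns payment 44 and bright display earns 20.
  Toxic: dull display gives 44 − 6 = 38; bright display gives 20 − 3 = 17. No deviation. ✓
  Palatable: bright display gives 20 − 23 = -3; dull display gives 44 − 6 = 38. Would deviate. ✗
Neither assignment is incentive-compatible.

None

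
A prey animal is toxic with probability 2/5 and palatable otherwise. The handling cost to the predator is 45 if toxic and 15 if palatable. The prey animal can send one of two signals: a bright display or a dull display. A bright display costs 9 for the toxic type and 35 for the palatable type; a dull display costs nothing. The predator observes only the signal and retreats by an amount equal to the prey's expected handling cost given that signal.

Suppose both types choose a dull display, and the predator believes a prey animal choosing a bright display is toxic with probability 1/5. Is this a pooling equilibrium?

Yes

At the pooled signal (dull display) the predator holds the prior 2/5 and pays 2/5·45 + 3/5·15 = 27. Off-path (bright display) belief 1/5 gives 1/5·45 + 4/5·15 = 21.
Toxic: dull display gives 27 − 0 = 27; bright display gives 21 − 9 = 12. Stays. ✓
Palatable: dull display gives 27 − 0 = 27; bright display gives 21 − 35 = -14. Stays. ✓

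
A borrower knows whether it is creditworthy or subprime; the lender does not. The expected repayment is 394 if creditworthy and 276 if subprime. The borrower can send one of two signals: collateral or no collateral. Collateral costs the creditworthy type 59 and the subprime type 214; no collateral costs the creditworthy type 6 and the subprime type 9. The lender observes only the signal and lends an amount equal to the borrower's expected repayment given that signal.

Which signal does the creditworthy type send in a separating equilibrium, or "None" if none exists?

collateral

Try creditworthy → collateral, subprime → no collateral:
  Under separation the lender infers type exactly: collateral → creditworthy (pays 394), no collateral → subprime (pays 276).
  Creditworthy: collateral gives 394 − 59 = 335; no collateral gives 276 − 6 = 270. No deviation. ✓
  Subprime: no collateral gives 276 − 9 = 267; collateral gives 394 − 214 = 180. No deviation. ✓
Both hold — the creditworthy type sends collateral.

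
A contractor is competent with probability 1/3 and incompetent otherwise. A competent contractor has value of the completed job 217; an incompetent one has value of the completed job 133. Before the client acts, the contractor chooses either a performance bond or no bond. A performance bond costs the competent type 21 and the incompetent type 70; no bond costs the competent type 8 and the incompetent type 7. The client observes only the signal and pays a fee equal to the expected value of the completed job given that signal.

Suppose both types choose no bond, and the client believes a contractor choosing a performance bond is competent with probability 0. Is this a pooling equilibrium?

Yes

At the pooled signal (no bond) the client holds the prior 1/3 and pays 1/3·217 + 2/3·133 = 161. Off-path (bond) belief 0 gives 0·217 + 1·133 = 133.
Competent: no bond gives 161 − 8 = 153; bond gives 133 − 21 = 112. Stays. ✓
Incompetent: no bond gives 161 − 7 = 154; bond gives 133 − 70 = 63. Stays. ✓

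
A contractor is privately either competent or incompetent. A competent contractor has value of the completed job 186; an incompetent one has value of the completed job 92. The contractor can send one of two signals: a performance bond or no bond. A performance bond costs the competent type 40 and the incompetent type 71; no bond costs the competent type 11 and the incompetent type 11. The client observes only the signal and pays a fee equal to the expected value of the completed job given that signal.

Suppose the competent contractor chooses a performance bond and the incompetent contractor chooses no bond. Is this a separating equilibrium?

If types separate, bond earns payment 186 and no bond earns 92.
Competent: bond gives 186 − 40 = 146; no bond gives 92 − 11 = 81. No deviation. ✓
Incompetent: no bond gives 92 − 11 = 81; bond gives 186 − 71 = 115. Would deviate. ✗

No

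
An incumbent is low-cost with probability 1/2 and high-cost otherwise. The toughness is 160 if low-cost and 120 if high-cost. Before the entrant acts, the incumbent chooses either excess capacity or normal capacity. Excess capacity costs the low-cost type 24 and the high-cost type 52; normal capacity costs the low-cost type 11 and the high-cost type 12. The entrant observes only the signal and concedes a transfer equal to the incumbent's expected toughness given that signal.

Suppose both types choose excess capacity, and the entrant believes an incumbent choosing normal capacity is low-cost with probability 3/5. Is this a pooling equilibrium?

At the pooled signal (excess capacity) the entrant holds the prior 1/2 and pays 1/2·160 + 1/2·120 = 140. Off-path (normal capacity) belief 3/5 gives 3/5·160 + 2/5·120 = 144.
Low-cost: excess capacity gives 140 − 24 = 116; normal capacity gives 144 − 11 = 133. Deviates. ✗
High-cost: excess capacity gives 140 − 52 = 88; normal capacity gives 144 − 12 = 132. Deviates. ✗

No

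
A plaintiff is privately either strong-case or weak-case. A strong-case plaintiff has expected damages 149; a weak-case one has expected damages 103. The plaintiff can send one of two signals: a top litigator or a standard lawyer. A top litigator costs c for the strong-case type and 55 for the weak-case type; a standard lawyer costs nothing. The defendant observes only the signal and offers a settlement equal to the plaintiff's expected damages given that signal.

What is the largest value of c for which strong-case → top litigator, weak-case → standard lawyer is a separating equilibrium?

46

Under separation: top litigator → strong-case (pays 149); standard lawyer → weak-case (pays 103).
Weak-case: 103 − 0 = 103 ≥ 149 − 55 = 94. Holds regardless of c. ✓
Strong-case: 149 − c ≥ 103 − 0, so c ≤ 149 − 103 = 46.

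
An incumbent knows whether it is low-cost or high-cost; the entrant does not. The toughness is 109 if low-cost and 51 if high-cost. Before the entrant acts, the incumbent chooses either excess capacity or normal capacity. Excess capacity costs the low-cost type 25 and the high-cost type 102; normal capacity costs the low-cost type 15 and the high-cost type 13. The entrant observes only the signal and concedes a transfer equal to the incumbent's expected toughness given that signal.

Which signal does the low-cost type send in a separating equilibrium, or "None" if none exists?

Try low-cost → excess capacity, high-cost → normal capacity:
  If types separate, excess capacity earns payment 109 and normal capacity earns 51.
  Low-cost: excess capacity gives 109 − 25 = 84; normal capacity gives 51 − 15 = 36. No deviation. ✓
  High-cost: normal capacity gives 51 − 13 = 38; excess capacity gives 109 − 102 = 7. No deviation. ✓
Both hold — the low-cost type sends excess capacity.

excess capacity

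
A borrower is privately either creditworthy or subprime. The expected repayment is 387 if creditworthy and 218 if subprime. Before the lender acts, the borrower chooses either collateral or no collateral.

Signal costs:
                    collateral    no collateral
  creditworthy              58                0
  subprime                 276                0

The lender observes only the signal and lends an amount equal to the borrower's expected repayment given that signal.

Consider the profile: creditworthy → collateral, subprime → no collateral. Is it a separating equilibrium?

Under separation the lender infers type exactly: collateral → creditworthy (pays 387), no collateral → subprime (pays 218).
Creditworthy: collateral gives 387 − 58 = 329; no collateral gives 218 − 0 = 218. No deviation. ✓
Subprime: no collateral gives 218 − 0 = 218; collateral gives 387 − 276 = 111. No deviation. ✓
Neither type gains from mimicking the other.

Yes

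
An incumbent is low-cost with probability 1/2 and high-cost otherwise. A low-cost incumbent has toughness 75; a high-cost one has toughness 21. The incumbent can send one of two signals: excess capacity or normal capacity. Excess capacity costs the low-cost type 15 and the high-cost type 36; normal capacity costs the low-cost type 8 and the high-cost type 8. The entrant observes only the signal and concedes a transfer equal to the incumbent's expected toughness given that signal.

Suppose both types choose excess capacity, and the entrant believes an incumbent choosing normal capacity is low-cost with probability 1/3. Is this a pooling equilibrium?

On the equilibrium path (excess capacity) the entrant holds the prior 1/2 and pays 1/2·75 + 1/2·21 = 48. Off-path (normal capacity) belief 1/3 gives 1/3·75 + 2/3·21 = 39.
Low-cost: excess capacity gives 48 − 15 = 33; normal capacity gives 39 − 8 = 31. Stays. ✓
High-cost: excess capacity gives 48 − 36 = 12; normal capacity gives 39 − 8 = 31. Deviates. ✗

No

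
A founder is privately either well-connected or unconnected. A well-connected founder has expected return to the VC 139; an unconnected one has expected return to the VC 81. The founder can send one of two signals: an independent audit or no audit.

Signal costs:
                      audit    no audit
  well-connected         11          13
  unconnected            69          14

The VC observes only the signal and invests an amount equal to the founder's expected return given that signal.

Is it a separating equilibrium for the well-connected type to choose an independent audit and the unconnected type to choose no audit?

Under separation the VC infers type exactly: audit → well-connected (pays 139), no audit → unconnected (pays 81).
Well-connected: audit gives 139 − 11 = 128; no audit gives 81 − 13 = 68. No deviation. ✓
Unconnected: no audit gives 81 − 14 = 67; audit gives 139 − 69 = 70. Would deviate. ✗

No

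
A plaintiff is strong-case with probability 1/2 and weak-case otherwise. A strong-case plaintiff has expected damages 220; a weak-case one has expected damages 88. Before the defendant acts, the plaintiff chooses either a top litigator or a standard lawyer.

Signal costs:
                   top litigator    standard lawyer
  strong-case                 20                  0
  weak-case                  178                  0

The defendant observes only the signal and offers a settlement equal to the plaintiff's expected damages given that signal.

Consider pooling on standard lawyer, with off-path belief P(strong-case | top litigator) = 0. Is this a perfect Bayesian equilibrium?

At the pooled signal (standard lawyer) the defendant holds the prior 1/2 and pays 1/2·220 + 1/2·88 = 154. Off-path (top litigator) belief 0 gives 0·220 + 1·88 = 88.
Strong-case: standard lawyer gives 154 − 0 = 154; top litigator gives 88 − 20 = 68. Stays. ✓
Weak-case: standard lawyer gives 154 − 0 = 154; top litigator gives 88 − 178 = -90. Stays. ✓

Yes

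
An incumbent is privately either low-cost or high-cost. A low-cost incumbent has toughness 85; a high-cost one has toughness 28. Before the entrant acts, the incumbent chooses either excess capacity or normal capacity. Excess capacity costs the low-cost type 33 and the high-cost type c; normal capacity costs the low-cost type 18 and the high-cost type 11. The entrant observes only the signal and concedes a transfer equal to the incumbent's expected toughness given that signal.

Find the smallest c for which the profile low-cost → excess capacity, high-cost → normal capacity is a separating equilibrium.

68

Under separation: excess capacity → low-cost (pays 85); normal capacity → high-cost (pays 28).
Low-cost: 85 − 33 = 52 ≥ 28 − 18 = 10. Holds regardless of c. ✓
High-cost: 28 − 11 ≥ 85 − c, so c ≥ 85 − 17 = 68.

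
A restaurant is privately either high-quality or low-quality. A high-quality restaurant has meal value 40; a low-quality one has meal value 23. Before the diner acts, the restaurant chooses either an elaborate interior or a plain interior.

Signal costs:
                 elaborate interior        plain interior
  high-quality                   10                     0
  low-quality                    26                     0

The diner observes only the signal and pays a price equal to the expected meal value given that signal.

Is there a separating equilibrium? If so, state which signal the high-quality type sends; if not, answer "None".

Try high-quality → elaborate interior, low-quality → plain interior:
  Under separation the diner infers type exactly: elaborate interior → high-quality (pays 40), plain interior → low-quality (pays 23).
  High-quality: elaborate interior gives 40 − 10 = 30; plain interior gives 23 − 0 = 23. No deviation. ✓
  Low-quality: plain interior gives 23 − 0 = 23; elaborate interior gives 40 − 26 = 14. No deviation. ✓
Both hold — the high-quality type sends elaborate interior.

elaborate interior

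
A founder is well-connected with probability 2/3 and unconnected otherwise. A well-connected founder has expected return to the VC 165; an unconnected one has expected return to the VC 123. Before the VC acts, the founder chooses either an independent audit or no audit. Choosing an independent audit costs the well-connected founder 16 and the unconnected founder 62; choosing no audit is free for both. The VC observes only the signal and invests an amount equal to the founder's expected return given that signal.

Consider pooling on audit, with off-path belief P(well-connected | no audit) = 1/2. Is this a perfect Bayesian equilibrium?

No

At the pooled signal (audit) the VC holds the prior 2/3 and pays 2/3·165 + 1/3·123 = 151. Off-path (no audit) belief 1/2 gives 1/2·165 + 1/2·123 = 144.
Well-connected: audit gives 151 − 16 = 135; no audit gives 144 − 0 = 144. Deviates. ✗
Unconnected: audit gives 151 − 62 = 89; no audit gives 144 − 0 = 144. Deviates. ✗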